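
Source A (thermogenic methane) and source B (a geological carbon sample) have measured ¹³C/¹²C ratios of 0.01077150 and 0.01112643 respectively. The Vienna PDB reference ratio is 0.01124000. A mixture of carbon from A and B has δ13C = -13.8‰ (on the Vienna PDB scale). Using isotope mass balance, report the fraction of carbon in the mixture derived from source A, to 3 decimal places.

δ_A = (0.01077150/0.01124000 − 1)×1000 = (0.958319 − 1)×1000 = -41.681‰
δ_B = (0.01112643/0.01124000 − 1)×1000 = (0.989896 − 1)×1000 = -10.104‰
f_A = (δ_mix − δ_B)/(δ_A − δ_B) = (-13.8 − (-10.104))/(-41.681 − (-10.104))
f_A = -3.696 / -31.577 = 0.1170

0.117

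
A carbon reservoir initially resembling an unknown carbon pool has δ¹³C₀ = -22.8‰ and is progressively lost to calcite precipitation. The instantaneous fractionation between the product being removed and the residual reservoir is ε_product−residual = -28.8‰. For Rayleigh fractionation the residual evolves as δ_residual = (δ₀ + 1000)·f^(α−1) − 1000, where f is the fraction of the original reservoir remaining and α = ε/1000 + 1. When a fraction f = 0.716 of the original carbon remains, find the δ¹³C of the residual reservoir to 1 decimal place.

-13.4‰

Rayleigh residual: δ_res = (δ₀ + 1000)·f^(α−1) − 1000
α = ε/1000 + 1 = 0.97120, so α − 1 = -0.02880
f^(α−1) = 0.716^(-0.02880) = 1.009668
δ_res = (-22.8 + 1000) × 1.009668 − 1000 = 986.647 − 1000 = -13.35‰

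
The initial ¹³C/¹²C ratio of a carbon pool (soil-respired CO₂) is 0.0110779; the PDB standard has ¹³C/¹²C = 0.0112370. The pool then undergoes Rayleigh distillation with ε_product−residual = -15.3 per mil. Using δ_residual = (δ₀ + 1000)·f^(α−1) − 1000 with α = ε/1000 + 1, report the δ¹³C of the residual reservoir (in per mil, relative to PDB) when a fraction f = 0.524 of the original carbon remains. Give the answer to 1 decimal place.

δ₀ = (0.0110779/0.0112370 − 1)×1000 = (0.985841 − 1)×1000 = -14.159 per mil
α − 1 = ε/1000 = -0.0153
f^(α−1) = 0.524^(-0.0153) = 1.009937
δ_res = (-14.159 + 1000) × 1.009937 − 1000 = 995.638 − 1000 = -4.36 per mil

-4.4 per mil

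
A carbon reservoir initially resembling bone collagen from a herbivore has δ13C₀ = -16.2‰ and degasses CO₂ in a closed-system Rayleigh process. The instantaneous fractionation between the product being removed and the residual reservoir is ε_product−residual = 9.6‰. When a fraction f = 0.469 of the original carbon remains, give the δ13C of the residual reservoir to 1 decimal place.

-23.3‰

Rayleigh residual: δ_res = (δ₀ + 1000)·f^(α−1) − 1000
α = ε/1000 + 1 = 1.00960, so α − 1 = 0.00960
f^(α−1) = 0.469^(0.00960) = 0.992758
δ_res = (-16.2 + 1000) × 0.992758 − 1000 = 976.675 − 1000 = -23.32‰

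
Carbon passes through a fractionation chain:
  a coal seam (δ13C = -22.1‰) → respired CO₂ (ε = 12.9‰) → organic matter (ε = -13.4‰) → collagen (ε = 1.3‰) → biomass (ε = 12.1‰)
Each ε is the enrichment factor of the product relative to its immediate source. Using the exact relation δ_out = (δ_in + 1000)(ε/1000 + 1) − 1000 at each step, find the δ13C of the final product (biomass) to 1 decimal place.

-9.6‰

step 1: δ = (-22.10 + 1000)·(12.9/1000 + 1) − 1000 = -9.49‰
step 2: δ = (-9.49 + 1000)·(-13.4/1000 + 1) − 1000 = -22.76‰
step 3: δ = (-22.76 + 1000)·(1.3/1000 + 1) − 1000 = -21.49‰
step 4: δ = (-21.49 + 1000)·(12.1/1000 + 1) − 1000 = -9.65‰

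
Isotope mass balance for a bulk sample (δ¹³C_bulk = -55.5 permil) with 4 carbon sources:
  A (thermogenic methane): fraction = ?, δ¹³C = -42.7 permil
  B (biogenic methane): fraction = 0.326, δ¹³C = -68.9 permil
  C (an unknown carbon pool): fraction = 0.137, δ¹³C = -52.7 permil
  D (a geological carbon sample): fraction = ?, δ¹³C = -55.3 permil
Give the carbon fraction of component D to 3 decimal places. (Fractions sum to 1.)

0.229

Let f_D and f_A be the unknown fractions; fractions sum to 1 so f_D + f_A = 0.537.
Mass balance: Σ fᵢ·δᵢ = δ_bulk ⇒ f_D·(-55.3) + f_A·(-42.7) = -55.5 − (-29.681) = -25.819
Substitute f_A = 0.537 − f_D:
f_D·(-55.3 − -42.7) = -25.819 − 0.537×(-42.7) = -2.889
f_D = -2.889 / -12.6 = 0.2293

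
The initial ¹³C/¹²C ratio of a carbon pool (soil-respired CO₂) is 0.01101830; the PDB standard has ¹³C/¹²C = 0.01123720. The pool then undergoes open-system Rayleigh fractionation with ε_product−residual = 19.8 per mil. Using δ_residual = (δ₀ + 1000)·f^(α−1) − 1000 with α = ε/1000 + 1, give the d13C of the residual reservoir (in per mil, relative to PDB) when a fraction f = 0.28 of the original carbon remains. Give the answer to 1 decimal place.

δ₀ = (0.01101830/0.01123720 − 1)×1000 = (0.980520 − 1)×1000 = -19.480 per mil
α − 1 = ε/1000 = 0.0198
f^(α−1) = 0.28^(0.0198) = 0.975110
δ_res = (-19.480 + 1000) × 0.975110 − 1000 = 956.115 − 1000 = -43.88 per mil

-43.9 per mil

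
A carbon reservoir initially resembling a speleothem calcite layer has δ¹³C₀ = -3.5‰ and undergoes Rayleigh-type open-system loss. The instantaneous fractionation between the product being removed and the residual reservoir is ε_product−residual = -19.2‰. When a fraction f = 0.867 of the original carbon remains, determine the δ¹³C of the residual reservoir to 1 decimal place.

-0.8‰

Rayleigh residual: δ_res = (δ₀ + 1000)·f^(α−1) − 1000
α = ε/1000 + 1 = 0.98080, so α − 1 = -0.01920
f^(α−1) = 0.867^(-0.01920) = 1.002744
δ_res = (-3.5 + 1000) × 1.002744 − 1000 = 999.234 − 1000 = -0.77‰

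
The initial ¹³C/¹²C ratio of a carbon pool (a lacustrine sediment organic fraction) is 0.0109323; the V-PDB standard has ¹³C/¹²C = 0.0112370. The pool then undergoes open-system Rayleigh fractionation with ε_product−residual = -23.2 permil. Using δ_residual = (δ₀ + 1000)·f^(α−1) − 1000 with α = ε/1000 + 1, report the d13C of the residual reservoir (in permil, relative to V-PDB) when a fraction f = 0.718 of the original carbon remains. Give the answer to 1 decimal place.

δ₀ = (0.0109323/0.0112370 − 1)×1000 = (0.972884 − 1)×1000 = -27.116 permil
α − 1 = ε/1000 = -0.0232
f^(α−1) = 0.718^(-0.0232) = 1.007715
δ_res = (-27.116 + 1000) × 1.007715 − 1000 = 980.390 − 1000 = -19.61 permil

-19.6 permil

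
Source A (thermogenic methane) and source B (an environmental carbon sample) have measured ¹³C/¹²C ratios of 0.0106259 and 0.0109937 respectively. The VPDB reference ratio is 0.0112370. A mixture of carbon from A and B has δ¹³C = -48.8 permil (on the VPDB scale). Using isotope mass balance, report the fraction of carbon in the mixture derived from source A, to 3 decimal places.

δ_A = (0.0106259/0.0112370 − 1)×1000 = (0.945617 − 1)×1000 = -54.383 permil
δ_B = (0.0109937/0.0112370 − 1)×1000 = (0.978348 − 1)×1000 = -21.652 permil
f_A = (δ_mix − δ_B)/(δ_A − δ_B) = (-48.8 − (-21.652))/(-54.383 − (-21.652))
f_A = -27.148 / -32.731 = 0.8294

0.829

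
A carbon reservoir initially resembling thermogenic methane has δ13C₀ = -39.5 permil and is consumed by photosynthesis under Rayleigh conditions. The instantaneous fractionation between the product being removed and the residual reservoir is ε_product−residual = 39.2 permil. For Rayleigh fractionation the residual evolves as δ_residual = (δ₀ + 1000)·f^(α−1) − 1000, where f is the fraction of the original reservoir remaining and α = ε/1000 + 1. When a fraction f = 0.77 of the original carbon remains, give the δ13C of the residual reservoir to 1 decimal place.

-49.3 permil

Rayleigh residual: δ_res = (δ₀ + 1000)·f^(α−1) − 1000
α = ε/1000 + 1 = 1.03920, so α − 1 = 0.03920
f^(α−1) = 0.77^(0.03920) = 0.989807
δ_res = (-39.5 + 1000) × 0.989807 − 1000 = 950.709 − 1000 = -49.29 permil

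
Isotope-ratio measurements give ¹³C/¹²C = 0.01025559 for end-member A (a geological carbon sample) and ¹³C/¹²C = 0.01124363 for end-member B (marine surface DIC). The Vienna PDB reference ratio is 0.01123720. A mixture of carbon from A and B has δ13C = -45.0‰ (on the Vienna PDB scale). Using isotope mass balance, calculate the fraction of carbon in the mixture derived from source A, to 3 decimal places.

0.518

δ_A = (0.01025559/0.01123720 − 1)×1000 = (0.912646 − 1)×1000 = -87.354‰
δ_B = (0.01124363/0.01123720 − 1)×1000 = (1.000572 − 1)×1000 = 0.572‰
f_A = (δ_mix − δ_B)/(δ_A − δ_B) = (-45.0 − (0.572))/(-87.354 − (0.572))
f_A = -45.572 / -87.926 = 0.5183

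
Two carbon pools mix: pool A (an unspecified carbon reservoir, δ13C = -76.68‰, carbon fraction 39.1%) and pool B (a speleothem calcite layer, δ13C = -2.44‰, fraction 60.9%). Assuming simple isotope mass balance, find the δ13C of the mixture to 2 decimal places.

δ_mix = f_A·δ_A + f_B·δ_B
δ_mix = 0.391 × (-76.68) + 0.609 × (-2.44)
δ_mix = -29.982 + -1.486 = -31.468‰

-31.47‰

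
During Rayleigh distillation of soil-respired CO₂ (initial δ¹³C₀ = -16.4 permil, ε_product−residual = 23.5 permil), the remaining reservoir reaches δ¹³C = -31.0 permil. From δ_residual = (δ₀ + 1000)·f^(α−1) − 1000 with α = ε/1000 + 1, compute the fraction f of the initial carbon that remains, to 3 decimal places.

0.529

α − 1 = ε/1000 = 0.0235
(δ_res + 1000)/(δ₀ + 1000) = (-31.0 + 1000)/(-16.4 + 1000) = 969.0/983.6 = 0.985157
f = 0.985157^(1/0.0235) = exp(ln(0.985157)/0.0235) = exp(-0.01495/0.0235)
f = exp(-0.6364) = 0.5292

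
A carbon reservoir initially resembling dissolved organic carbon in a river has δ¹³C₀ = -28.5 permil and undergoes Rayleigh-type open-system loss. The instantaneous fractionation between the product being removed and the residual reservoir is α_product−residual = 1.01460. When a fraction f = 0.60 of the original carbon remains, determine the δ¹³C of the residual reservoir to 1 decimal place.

Rayleigh residual: δ_res = (δ₀ + 1000)·f^(α−1) − 1000
α − 1 = 0.01460
f^(α−1) = 0.60^(0.01460) = 0.992570
δ_res = (-28.5 + 1000) × 0.992570 − 1000 = 964.281 − 1000 = -35.72 permil

-35.7 permil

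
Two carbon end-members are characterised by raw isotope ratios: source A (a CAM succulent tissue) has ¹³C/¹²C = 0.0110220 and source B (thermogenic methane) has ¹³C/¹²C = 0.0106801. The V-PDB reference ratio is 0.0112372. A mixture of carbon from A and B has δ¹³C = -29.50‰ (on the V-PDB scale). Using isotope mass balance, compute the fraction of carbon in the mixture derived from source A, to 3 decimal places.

δ_A = (0.0110220/0.0112372 − 1)×1000 = (0.980849 − 1)×1000 = -19.151‰
δ_B = (0.0106801/0.0112372 − 1)×1000 = (0.950424 − 1)×1000 = -49.576‰
f_A = (δ_mix − δ_B)/(δ_A − δ_B) = (-29.50 − (-49.576))/(-19.151 − (-49.576))
f_A = 20.076 / 30.426 = 0.6598

0.660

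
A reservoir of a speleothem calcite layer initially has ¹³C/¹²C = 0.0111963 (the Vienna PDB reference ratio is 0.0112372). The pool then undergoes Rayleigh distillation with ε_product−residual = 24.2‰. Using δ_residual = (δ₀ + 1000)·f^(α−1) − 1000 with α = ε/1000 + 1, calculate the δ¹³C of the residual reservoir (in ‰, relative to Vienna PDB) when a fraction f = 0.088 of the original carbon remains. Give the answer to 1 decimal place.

δ₀ = (0.0111963/0.0112372 − 1)×1000 = (0.996360 − 1)×1000 = -3.640‰
α − 1 = ε/1000 = 0.0242
f^(α−1) = 0.088^(0.0242) = 0.942880
δ_res = (-3.640 + 1000) × 0.942880 − 1000 = 939.448 − 1000 = -60.55‰

-60.6‰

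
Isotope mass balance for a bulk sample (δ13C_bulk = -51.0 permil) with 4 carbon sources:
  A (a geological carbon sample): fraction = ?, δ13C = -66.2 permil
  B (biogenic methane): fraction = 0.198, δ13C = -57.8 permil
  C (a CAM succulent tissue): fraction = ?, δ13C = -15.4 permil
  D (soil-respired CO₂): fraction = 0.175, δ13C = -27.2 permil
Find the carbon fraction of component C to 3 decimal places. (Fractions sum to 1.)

0.132

Let f_C and f_A be the unknown fractions; fractions sum to 1 so f_C + f_A = 0.627.
Mass balance: Σ fᵢ·δᵢ = δ_bulk ⇒ f_C·(-15.4) + f_A·(-66.2) = -51.0 − (-16.204) = -34.796
Substitute f_A = 0.627 − f_C:
f_C·(-15.4 − -66.2) = -34.796 − 0.627×(-66.2) = 6.712
f_C = 6.712 / 50.8 = 0.1321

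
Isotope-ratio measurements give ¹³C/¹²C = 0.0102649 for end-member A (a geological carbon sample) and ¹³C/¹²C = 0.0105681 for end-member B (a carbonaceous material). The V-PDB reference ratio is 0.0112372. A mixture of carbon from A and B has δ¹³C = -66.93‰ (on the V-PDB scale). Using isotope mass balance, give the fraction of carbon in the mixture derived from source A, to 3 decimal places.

0.274

δ_A = (0.0102649/0.0112372 − 1)×1000 = (0.913475 − 1)×1000 = -86.525‰
δ_B = (0.0105681/0.0112372 − 1)×1000 = (0.940457 − 1)×1000 = -59.543‰
f_A = (δ_mix − δ_B)/(δ_A − δ_B) = (-66.93 − (-59.543))/(-86.525 − (-59.543))
f_A = -7.387 / -26.982 = 0.2738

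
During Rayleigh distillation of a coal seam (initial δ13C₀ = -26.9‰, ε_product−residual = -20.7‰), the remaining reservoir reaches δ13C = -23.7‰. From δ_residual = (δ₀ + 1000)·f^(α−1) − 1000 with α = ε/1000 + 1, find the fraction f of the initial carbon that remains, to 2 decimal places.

α − 1 = ε/1000 = -0.0207
(δ_res + 1000)/(δ₀ + 1000) = (-23.7 + 1000)/(-26.9 + 1000) = 976.3/973.1 = 1.003288
f = 1.003288^(1/-0.0207) = exp(ln(1.003288)/-0.0207) = exp(0.00328/-0.0207)
f = exp(-0.1586) = 0.8533

0.85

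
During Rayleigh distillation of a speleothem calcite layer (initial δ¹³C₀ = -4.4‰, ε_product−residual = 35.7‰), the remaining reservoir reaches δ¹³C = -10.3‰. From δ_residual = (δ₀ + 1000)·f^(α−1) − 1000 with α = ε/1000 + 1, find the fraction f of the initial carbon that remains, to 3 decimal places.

0.847

α − 1 = ε/1000 = 0.0357
(δ_res + 1000)/(δ₀ + 1000) = (-10.3 + 1000)/(-4.4 + 1000) = 989.7/995.6 = 0.994074
f = 0.994074^(1/0.0357) = exp(ln(0.994074)/0.0357) = exp(-0.00594/0.0357)
f = exp(-0.1665) = 0.8466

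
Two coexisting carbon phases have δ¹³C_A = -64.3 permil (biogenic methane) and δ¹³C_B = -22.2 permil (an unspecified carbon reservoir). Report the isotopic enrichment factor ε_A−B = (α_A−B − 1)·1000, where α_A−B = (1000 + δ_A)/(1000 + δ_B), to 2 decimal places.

-43.06 permil

α_A−B = (1000 + -64.3) / (1000 + -22.2) = 935.7 / 977.8 = 0.956944
ε_A−B = (0.956944 − 1) × 1000 = -43.056 permil
(The approximation ε ≈ δ_A − δ_B would give -42.1 permil.)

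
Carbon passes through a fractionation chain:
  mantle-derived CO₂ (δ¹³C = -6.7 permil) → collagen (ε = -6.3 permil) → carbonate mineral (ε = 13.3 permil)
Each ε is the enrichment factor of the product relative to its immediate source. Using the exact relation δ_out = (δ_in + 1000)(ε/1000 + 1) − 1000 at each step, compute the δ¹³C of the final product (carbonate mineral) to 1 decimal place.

step 1: δ = (-6.70 + 1000)·(-6.3/1000 + 1) − 1000 = -12.96 permil
step 2: δ = (-12.96 + 1000)·(13.3/1000 + 1) − 1000 = 0.17 permil

0.2 permil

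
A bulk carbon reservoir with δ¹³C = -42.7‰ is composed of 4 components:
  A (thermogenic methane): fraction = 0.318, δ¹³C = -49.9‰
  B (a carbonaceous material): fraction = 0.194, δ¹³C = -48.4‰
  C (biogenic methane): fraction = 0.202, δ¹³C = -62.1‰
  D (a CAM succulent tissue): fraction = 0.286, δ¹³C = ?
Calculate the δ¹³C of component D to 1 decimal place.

-17.1‰

Isotope mass balance: δ_bulk = Σ fᵢ·δᵢ.
-42.7 = 0.318×(-49.9) + 0.194×(-48.4) + 0.202×(-62.1) + 0.286×δ_D
0.286·δ_D = -42.7 − (-37.802) = -4.898
δ_D = -4.898 / 0.286 = -17.13‰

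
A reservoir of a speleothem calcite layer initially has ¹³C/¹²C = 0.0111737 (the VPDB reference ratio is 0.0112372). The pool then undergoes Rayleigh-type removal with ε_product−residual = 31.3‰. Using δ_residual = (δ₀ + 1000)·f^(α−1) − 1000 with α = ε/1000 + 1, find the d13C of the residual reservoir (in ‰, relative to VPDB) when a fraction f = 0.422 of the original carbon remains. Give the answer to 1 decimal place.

-32.1‰

δ₀ = (0.0111737/0.0112372 − 1)×1000 = (0.994349 − 1)×1000 = -5.651‰
α − 1 = ε/1000 = 0.0313
f^(α−1) = 0.422^(0.0313) = 0.973357
δ_res = (-5.651 + 1000) × 0.973357 − 1000 = 967.857 − 1000 = -32.14‰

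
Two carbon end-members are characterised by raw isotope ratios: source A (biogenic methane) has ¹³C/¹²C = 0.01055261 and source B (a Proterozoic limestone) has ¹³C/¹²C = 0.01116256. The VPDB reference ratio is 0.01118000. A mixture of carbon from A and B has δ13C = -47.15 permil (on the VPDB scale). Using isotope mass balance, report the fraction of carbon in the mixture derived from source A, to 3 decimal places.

δ_A = (0.01055261/0.01118000 − 1)×1000 = (0.943883 − 1)×1000 = -56.117 permil
δ_B = (0.01116256/0.01118000 − 1)×1000 = (0.998440 − 1)×1000 = -1.560 permil
f_A = (δ_mix − δ_B)/(δ_A − δ_B) = (-47.15 − (-1.560))/(-56.117 − (-1.560))
f_A = -45.590 / -54.557 = 0.8356

0.836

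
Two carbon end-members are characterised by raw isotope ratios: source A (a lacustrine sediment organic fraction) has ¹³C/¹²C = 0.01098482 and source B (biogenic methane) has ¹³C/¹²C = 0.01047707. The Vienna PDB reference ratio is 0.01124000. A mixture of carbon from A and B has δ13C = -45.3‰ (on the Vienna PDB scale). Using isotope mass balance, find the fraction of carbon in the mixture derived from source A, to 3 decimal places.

0.500

δ_A = (0.01098482/0.01124000 − 1)×1000 = (0.977297 − 1)×1000 = -22.703‰
δ_B = (0.01047707/0.01124000 − 1)×1000 = (0.932124 − 1)×1000 = -67.876‰
f_A = (δ_mix − δ_B)/(δ_A − δ_B) = (-45.3 − (-67.876))/(-22.703 − (-67.876))
f_A = 22.576 / 45.173 = 0.4998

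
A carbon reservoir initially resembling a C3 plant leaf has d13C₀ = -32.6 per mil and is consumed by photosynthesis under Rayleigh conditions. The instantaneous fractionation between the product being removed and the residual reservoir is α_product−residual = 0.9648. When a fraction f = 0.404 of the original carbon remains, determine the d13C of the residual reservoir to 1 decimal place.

-1.2 per mil

Rayleigh residual: δ_res = (δ₀ + 1000)·f^(α−1) − 1000
α − 1 = -0.03520
f^(α−1) = 0.404^(-0.03520) = 1.032418
δ_res = (-32.6 + 1000) × 1.032418 − 1000 = 998.761 − 1000 = -1.24 per mil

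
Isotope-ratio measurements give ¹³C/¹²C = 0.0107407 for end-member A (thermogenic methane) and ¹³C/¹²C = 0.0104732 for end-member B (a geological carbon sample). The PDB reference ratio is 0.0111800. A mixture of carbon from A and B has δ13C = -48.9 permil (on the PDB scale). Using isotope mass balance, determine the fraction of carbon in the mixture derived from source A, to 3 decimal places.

δ_A = (0.0107407/0.0111800 − 1)×1000 = (0.960707 − 1)×1000 = -39.293 permil
δ_B = (0.0104732/0.0111800 − 1)×1000 = (0.936780 − 1)×1000 = -63.220 permil
f_A = (δ_mix − δ_B)/(δ_A − δ_B) = (-48.9 − (-63.220))/(-39.293 − (-63.220))
f_A = 14.320 / 23.927 = 0.5985

0.598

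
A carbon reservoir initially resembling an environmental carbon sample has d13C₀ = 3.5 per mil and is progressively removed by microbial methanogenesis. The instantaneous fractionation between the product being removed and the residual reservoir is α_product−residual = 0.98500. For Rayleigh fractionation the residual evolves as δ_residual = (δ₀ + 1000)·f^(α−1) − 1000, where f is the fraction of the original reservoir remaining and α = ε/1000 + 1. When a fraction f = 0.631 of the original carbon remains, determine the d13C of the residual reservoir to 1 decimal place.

10.5 per mil

Rayleigh residual: δ_res = (δ₀ + 1000)·f^(α−1) − 1000
α − 1 = -0.01500
f^(α−1) = 0.631^(-0.01500) = 1.006931
δ_res = (3.5 + 1000) × 1.006931 − 1000 = 1010.455 − 1000 = 10.45 per mil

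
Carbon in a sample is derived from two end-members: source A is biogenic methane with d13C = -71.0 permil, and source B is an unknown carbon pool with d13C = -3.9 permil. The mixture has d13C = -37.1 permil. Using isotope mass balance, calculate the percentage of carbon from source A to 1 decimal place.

49.5%

δ_mix = f_A·δ_A + (1 − f_A)·δ_B  ⇒  f_A = (δ_mix − δ_B)/(δ_A − δ_B)
f_A = (-37.1 − (-3.9)) / (-71.0 − (-3.9))
f_A = -33.2 / -67.1 = 0.4948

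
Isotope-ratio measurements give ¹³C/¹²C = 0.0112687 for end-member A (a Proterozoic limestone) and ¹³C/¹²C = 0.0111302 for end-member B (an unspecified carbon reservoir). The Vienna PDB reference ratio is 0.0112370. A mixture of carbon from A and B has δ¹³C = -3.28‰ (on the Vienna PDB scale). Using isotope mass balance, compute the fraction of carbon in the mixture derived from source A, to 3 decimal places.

δ_A = (0.0112687/0.0112370 − 1)×1000 = (1.002821 − 1)×1000 = 2.821‰
δ_B = (0.0111302/0.0112370 − 1)×1000 = (0.990496 − 1)×1000 = -9.504‰
f_A = (δ_mix − δ_B)/(δ_A − δ_B) = (-3.28 − (-9.504))/(2.821 − (-9.504))
f_A = 6.224 / 12.325 = 0.5050

0.505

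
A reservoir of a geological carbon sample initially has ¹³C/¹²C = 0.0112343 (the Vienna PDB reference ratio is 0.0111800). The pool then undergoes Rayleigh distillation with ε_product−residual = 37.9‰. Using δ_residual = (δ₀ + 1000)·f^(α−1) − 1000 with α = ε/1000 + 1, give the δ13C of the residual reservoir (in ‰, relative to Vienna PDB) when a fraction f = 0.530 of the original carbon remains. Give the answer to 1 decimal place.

-19.0‰

δ₀ = (0.0112343/0.0111800 − 1)×1000 = (1.004857 − 1)×1000 = 4.857‰
α − 1 = ε/1000 = 0.0379
f^(α−1) = 0.530^(0.0379) = 0.976225
δ_res = (4.857 + 1000) × 0.976225 − 1000 = 980.967 − 1000 = -19.03‰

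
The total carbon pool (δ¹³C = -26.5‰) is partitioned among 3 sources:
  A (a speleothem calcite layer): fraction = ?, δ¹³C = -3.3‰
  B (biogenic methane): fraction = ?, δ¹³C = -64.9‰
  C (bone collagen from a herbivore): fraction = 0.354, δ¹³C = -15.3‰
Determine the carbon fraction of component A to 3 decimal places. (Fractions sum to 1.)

Let f_A and f_B be the unknown fractions; fractions sum to 1 so f_A + f_B = 0.646.
Mass balance: Σ fᵢ·δᵢ = δ_bulk ⇒ f_A·(-3.3) + f_B·(-64.9) = -26.5 − (-5.416) = -21.084
Substitute f_B = 0.646 − f_A:
f_A·(-3.3 − -64.9) = -21.084 − 0.646×(-64.9) = 20.842
f_A = 20.842 / 61.6 = 0.3383

0.338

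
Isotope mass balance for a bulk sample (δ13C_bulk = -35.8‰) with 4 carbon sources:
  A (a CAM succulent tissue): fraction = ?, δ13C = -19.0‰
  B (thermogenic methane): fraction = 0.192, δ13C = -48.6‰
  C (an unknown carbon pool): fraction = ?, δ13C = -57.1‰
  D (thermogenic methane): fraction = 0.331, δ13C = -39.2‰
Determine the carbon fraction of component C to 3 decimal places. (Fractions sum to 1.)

Let f_C and f_A be the unknown fractions; fractions sum to 1 so f_C + f_A = 0.477.
Mass balance: Σ fᵢ·δᵢ = δ_bulk ⇒ f_C·(-57.1) + f_A·(-19.0) = -35.8 − (-22.306) = -13.494
Substitute f_A = 0.477 − f_C:
f_C·(-57.1 − -19.0) = -13.494 − 0.477×(-19.0) = -4.431
f_C = -4.431 / -38.1 = 0.1163

0.116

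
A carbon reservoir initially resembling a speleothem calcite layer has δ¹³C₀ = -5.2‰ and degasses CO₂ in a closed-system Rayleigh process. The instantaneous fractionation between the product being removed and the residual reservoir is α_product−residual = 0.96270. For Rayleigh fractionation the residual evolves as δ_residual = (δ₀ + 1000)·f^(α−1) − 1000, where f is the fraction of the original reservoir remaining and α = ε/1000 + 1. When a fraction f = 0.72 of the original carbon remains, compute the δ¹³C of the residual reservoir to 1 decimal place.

7.1‰

Rayleigh residual: δ_res = (δ₀ + 1000)·f^(α−1) − 1000
α − 1 = -0.03730
f^(α−1) = 0.72^(-0.03730) = 1.012329
δ_res = (-5.2 + 1000) × 1.012329 − 1000 = 1007.064 − 1000 = 7.06‰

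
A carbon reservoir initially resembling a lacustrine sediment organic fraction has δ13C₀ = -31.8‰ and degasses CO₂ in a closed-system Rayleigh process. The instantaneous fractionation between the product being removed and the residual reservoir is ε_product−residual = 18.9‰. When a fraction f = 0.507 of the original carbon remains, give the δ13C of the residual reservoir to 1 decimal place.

Rayleigh residual: δ_res = (δ₀ + 1000)·f^(α−1) − 1000
α = ε/1000 + 1 = 1.01890, so α − 1 = 0.01890
f^(α−1) = 0.507^(0.01890) = 0.987244
δ_res = (-31.8 + 1000) × 0.987244 − 1000 = 955.850 − 1000 = -44.15‰

-44.2‰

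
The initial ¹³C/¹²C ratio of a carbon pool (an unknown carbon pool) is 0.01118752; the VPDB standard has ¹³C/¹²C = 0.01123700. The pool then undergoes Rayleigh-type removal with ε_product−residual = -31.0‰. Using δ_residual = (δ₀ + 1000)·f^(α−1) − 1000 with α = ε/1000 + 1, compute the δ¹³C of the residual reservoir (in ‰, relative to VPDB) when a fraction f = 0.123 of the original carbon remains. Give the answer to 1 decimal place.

62.4‰

δ₀ = (0.01118752/0.01123700 − 1)×1000 = (0.995597 − 1)×1000 = -4.403‰
α − 1 = ε/1000 = -0.0310
f^(α−1) = 0.123^(-0.0310) = 1.067119
δ_res = (-4.403 + 1000) × 1.067119 − 1000 = 1062.420 − 1000 = 62.42‰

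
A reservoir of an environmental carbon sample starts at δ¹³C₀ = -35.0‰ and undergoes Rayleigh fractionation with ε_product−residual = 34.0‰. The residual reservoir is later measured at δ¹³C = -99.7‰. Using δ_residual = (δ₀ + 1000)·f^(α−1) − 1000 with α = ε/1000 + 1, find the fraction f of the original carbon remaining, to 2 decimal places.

α − 1 = ε/1000 = 0.0340
(δ_res + 1000)/(δ₀ + 1000) = (-99.7 + 1000)/(-35.0 + 1000) = 900.3/965.0 = 0.932953
f = 0.932953^(1/0.0340) = exp(ln(0.932953)/0.0340) = exp(-0.06940/0.0340)
f = exp(-2.0412) = 0.1299

0.13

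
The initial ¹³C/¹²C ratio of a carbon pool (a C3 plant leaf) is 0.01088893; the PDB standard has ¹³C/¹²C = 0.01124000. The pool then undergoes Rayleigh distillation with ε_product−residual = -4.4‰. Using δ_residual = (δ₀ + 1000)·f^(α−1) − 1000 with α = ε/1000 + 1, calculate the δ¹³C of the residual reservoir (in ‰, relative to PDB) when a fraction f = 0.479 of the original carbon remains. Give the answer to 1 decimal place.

δ₀ = (0.01088893/0.01124000 − 1)×1000 = (0.968766 − 1)×1000 = -31.234‰
α − 1 = ε/1000 = -0.0044
f^(α−1) = 0.479^(-0.0044) = 1.003244
δ_res = (-31.234 + 1000) × 1.003244 − 1000 = 971.909 − 1000 = -28.09‰

-28.1‰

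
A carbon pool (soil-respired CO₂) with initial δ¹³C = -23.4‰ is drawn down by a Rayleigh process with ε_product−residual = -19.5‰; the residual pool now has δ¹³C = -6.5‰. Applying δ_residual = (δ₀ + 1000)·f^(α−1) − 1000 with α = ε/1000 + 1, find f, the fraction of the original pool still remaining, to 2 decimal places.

α − 1 = ε/1000 = -0.0195
(δ_res + 1000)/(δ₀ + 1000) = (-6.5 + 1000)/(-23.4 + 1000) = 993.5/976.6 = 1.017305
f = 1.017305^(1/-0.0195) = exp(ln(1.017305)/-0.0195) = exp(0.01716/-0.0195)
f = exp(-0.8798) = 0.4148

0.41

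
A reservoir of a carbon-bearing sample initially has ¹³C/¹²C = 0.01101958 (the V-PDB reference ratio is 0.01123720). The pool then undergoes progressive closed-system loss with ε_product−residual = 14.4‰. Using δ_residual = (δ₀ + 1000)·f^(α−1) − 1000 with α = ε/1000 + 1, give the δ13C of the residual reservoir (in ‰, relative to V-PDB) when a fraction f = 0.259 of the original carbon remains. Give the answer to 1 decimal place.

-38.3‰

δ₀ = (0.01101958/0.01123720 − 1)×1000 = (0.980634 − 1)×1000 = -19.366‰
α − 1 = ε/1000 = 0.0144
f^(α−1) = 0.259^(0.0144) = 0.980735
δ_res = (-19.366 + 1000) × 0.980735 − 1000 = 961.742 − 1000 = -38.26‰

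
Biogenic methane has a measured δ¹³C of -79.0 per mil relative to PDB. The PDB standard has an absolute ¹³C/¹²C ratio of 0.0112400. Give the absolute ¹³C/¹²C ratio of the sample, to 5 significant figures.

R_sample = R_standard × (δ¹³C/1000 + 1)
R_sample = 0.0112400 × (-79.0/1000 + 1) = 0.0112400 × 0.921000
R_sample = 0.0103520

0.010352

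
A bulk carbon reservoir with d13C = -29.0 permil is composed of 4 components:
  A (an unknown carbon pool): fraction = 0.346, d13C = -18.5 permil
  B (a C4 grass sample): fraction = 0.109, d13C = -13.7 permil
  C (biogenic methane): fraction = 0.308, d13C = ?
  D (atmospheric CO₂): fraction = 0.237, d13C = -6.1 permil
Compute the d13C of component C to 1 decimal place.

Isotope mass balance: δ_bulk = Σ fᵢ·δᵢ.
-29.0 = 0.346×(-18.5) + 0.109×(-13.7) + 0.308×δ_C + 0.237×(-6.1)
0.308·δ_C = -29.0 − (-9.340) = -19.660
δ_C = -19.660 / 0.308 = -63.83 permil

-63.8 permil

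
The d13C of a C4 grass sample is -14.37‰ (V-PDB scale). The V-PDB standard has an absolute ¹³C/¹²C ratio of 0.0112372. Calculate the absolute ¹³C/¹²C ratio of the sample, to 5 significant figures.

0.011076

R_sample = R_standard × (d13C/1000 + 1)
R_sample = 0.0112372 × (-14.37/1000 + 1) = 0.0112372 × 0.985630
R_sample = 0.0110757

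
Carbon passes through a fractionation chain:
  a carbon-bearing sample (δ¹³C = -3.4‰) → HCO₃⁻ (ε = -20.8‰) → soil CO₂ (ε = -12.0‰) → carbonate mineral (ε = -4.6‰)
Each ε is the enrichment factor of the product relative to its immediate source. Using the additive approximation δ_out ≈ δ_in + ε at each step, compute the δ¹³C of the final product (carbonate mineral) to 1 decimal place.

-40.8‰

step 1: δ ≈ -3.4 + (-20.8) = -24.2‰
step 2: δ ≈ -24.2 + (-12.0) = -36.2‰
step 3: δ ≈ -36.2 + (-4.6) = -40.8‰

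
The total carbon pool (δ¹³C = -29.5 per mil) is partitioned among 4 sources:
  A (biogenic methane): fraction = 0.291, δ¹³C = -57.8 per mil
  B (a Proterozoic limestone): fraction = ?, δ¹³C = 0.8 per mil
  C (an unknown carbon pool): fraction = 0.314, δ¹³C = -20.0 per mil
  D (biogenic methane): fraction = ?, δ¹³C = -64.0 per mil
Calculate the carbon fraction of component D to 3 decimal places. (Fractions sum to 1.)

0.104

Let f_D and f_B be the unknown fractions; fractions sum to 1 so f_D + f_B = 0.395.
Mass balance: Σ fᵢ·δᵢ = δ_bulk ⇒ f_D·(-64.0) + f_B·(0.8) = -29.5 − (-23.100) = -6.400
Substitute f_B = 0.395 − f_D:
f_D·(-64.0 − 0.8) = -6.400 − 0.395×(0.8) = -6.716
f_D = -6.716 / -64.8 = 0.1036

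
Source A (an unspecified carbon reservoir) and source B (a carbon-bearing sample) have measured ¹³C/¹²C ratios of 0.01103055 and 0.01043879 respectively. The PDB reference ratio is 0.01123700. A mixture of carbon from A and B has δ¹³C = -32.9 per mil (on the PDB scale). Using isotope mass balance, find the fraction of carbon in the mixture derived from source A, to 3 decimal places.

0.724

δ_A = (0.01103055/0.01123700 − 1)×1000 = (0.981628 − 1)×1000 = -18.372 per mil
δ_B = (0.01043879/0.01123700 − 1)×1000 = (0.928966 − 1)×1000 = -71.034 per mil
f_A = (δ_mix − δ_B)/(δ_A − δ_B) = (-32.9 − (-71.034))/(-18.372 − (-71.034))
f_A = 38.134 / 52.662 = 0.7241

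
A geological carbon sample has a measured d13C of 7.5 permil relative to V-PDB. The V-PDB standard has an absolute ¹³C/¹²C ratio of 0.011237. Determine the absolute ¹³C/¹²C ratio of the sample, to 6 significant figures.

R_sample = R_standard × (d13C/1000 + 1)
R_sample = 0.011237 × (7.5/1000 + 1) = 0.011237 × 1.007500
R_sample = 0.0113213

0.0113213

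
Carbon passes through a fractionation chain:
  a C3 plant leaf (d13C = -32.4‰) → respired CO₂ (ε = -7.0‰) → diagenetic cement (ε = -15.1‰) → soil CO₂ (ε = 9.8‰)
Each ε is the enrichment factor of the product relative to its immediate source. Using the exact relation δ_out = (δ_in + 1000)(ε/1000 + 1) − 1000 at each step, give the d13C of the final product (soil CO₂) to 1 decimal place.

step 1: δ = (-32.40 + 1000)·(-7.0/1000 + 1) − 1000 = -39.17‰
step 2: δ = (-39.17 + 1000)·(-15.1/1000 + 1) − 1000 = -53.68‰
step 3: δ = (-53.68 + 1000)·(9.8/1000 + 1) − 1000 = -44.41‰

-44.4‰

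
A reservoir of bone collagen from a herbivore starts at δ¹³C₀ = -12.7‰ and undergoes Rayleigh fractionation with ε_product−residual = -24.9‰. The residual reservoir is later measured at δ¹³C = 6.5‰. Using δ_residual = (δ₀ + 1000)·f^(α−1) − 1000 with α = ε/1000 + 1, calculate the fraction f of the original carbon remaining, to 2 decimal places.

0.46

α − 1 = ε/1000 = -0.0249
(δ_res + 1000)/(δ₀ + 1000) = (6.5 + 1000)/(-12.7 + 1000) = 1006.5/987.3 = 1.019447
f = 1.019447^(1/-0.0249) = exp(ln(1.019447)/-0.0249) = exp(0.01926/-0.0249)
f = exp(-0.7735) = 0.4614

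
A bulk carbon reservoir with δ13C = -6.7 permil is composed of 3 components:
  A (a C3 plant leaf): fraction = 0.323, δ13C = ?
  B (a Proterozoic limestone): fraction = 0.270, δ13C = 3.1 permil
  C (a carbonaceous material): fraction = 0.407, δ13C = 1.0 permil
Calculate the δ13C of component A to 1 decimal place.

Isotope mass balance: δ_bulk = Σ fᵢ·δᵢ.
-6.7 = 0.323×δ_A + 0.270×(3.1) + 0.407×(1.0)
0.323·δ_A = -6.7 − (1.244) = -7.944
δ_A = -7.944 / 0.323 = -24.59 permil

-24.6 permil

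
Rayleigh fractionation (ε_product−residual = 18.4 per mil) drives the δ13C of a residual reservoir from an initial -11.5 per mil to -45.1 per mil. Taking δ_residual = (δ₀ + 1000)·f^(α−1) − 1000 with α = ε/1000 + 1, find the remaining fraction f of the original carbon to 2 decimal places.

0.15

α − 1 = ε/1000 = 0.0184
(δ_res + 1000)/(δ₀ + 1000) = (-45.1 + 1000)/(-11.5 + 1000) = 954.9/988.5 = 0.966009
f = 0.966009^(1/0.0184) = exp(ln(0.966009)/0.0184) = exp(-0.03458/0.0184)
f = exp(-1.8795) = 0.1527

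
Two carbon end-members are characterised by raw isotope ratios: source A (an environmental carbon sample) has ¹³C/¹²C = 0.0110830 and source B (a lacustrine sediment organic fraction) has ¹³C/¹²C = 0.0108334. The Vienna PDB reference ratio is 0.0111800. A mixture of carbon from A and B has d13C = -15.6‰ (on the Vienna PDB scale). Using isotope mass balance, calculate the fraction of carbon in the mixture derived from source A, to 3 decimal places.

0.690

δ_A = (0.0110830/0.0111800 − 1)×1000 = (0.991324 − 1)×1000 = -8.676‰
δ_B = (0.0108334/0.0111800 − 1)×1000 = (0.968998 − 1)×1000 = -31.002‰
f_A = (δ_mix − δ_B)/(δ_A − δ_B) = (-15.6 − (-31.002))/(-8.676 − (-31.002))
f_A = 15.402 / 22.326 = 0.6899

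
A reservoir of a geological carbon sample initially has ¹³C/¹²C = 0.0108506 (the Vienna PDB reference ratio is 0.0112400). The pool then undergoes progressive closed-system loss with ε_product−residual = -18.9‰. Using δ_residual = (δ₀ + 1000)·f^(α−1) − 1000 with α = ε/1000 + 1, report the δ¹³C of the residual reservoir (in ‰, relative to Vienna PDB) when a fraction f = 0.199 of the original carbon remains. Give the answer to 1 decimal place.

δ₀ = (0.0108506/0.0112400 − 1)×1000 = (0.965356 − 1)×1000 = -34.644‰
α − 1 = ε/1000 = -0.0189
f^(α−1) = 0.199^(-0.0189) = 1.030983
δ_res = (-34.644 + 1000) × 1.030983 − 1000 = 995.266 − 1000 = -4.73‰

-4.7‰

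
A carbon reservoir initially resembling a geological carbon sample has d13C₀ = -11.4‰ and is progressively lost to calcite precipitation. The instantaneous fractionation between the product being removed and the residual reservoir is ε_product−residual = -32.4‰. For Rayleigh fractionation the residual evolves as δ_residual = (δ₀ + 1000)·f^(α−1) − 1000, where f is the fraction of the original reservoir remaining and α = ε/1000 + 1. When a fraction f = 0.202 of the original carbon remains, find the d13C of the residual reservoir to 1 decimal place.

Rayleigh residual: δ_res = (δ₀ + 1000)·f^(α−1) − 1000
α = ε/1000 + 1 = 0.96760, so α − 1 = -0.03240
f^(α−1) = 0.202^(-0.03240) = 1.053190
δ_res = (-11.4 + 1000) × 1.053190 − 1000 = 1041.183 − 1000 = 41.18‰

41.2‰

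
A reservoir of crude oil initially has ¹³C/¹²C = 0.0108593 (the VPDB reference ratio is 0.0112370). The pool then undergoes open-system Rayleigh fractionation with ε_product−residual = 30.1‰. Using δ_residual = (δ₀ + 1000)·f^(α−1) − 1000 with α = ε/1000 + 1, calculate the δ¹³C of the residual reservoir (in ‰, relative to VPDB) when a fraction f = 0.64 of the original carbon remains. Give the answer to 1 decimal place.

-46.5‰

δ₀ = (0.0108593/0.0112370 − 1)×1000 = (0.966388 − 1)×1000 = -33.612‰
α − 1 = ε/1000 = 0.0301
f^(α−1) = 0.64^(0.0301) = 0.986657
δ_res = (-33.612 + 1000) × 0.986657 − 1000 = 953.493 − 1000 = -46.51‰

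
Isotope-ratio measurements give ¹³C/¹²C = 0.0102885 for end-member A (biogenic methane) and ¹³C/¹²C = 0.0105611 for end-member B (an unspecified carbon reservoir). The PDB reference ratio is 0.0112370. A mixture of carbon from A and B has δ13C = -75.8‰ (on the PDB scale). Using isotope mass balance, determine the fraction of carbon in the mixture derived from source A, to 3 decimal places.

δ_A = (0.0102885/0.0112370 − 1)×1000 = (0.915591 − 1)×1000 = -84.409‰
δ_B = (0.0105611/0.0112370 − 1)×1000 = (0.939850 − 1)×1000 = -60.150‰
f_A = (δ_mix − δ_B)/(δ_A − δ_B) = (-75.8 − (-60.150))/(-84.409 − (-60.150))
f_A = -15.650 / -24.259 = 0.6451

0.645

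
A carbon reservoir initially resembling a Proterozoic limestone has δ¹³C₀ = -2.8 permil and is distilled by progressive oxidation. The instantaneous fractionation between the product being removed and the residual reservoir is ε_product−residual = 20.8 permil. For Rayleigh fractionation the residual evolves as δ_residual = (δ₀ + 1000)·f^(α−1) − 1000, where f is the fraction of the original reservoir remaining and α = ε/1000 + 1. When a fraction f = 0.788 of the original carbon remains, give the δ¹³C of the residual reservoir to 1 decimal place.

Rayleigh residual: δ_res = (δ₀ + 1000)·f^(α−1) − 1000
α = ε/1000 + 1 = 1.02080, so α − 1 = 0.02080
f^(α−1) = 0.788^(0.02080) = 0.995057
δ_res = (-2.8 + 1000) × 0.995057 − 1000 = 992.270 − 1000 = -7.73 permil

-7.7 permil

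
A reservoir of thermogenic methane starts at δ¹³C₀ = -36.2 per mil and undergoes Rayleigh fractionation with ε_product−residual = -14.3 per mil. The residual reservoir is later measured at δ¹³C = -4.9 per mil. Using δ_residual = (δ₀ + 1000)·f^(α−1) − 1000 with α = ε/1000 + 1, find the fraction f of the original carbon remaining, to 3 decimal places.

α − 1 = ε/1000 = -0.0143
(δ_res + 1000)/(δ₀ + 1000) = (-4.9 + 1000)/(-36.2 + 1000) = 995.1/963.8 = 1.032476
f = 1.032476^(1/-0.0143) = exp(ln(1.032476)/-0.0143) = exp(0.03196/-0.0143)
f = exp(-2.2349) = 0.1070

0.107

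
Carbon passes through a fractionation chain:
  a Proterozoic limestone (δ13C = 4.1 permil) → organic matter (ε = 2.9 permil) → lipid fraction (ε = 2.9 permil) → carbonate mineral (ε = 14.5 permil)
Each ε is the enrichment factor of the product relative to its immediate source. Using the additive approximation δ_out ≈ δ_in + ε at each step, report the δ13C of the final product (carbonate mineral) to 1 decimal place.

24.4 permil

step 1: δ ≈ 4.1 + (2.9) = 7.0 permil
step 2: δ ≈ 7.0 + (2.9) = 9.9 permil
step 3: δ ≈ 9.9 + (14.5) = 24.4 permil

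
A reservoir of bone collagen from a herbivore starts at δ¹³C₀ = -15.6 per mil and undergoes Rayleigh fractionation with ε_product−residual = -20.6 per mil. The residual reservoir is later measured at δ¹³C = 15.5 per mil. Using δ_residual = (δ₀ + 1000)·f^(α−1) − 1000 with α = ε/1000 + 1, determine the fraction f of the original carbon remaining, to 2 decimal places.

α − 1 = ε/1000 = -0.0206
(δ_res + 1000)/(δ₀ + 1000) = (15.5 + 1000)/(-15.6 + 1000) = 1015.5/984.4 = 1.031593
f = 1.031593^(1/-0.0206) = exp(ln(1.031593)/-0.0206) = exp(0.03110/-0.0206)
f = exp(-1.5099) = 0.2209

0.22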